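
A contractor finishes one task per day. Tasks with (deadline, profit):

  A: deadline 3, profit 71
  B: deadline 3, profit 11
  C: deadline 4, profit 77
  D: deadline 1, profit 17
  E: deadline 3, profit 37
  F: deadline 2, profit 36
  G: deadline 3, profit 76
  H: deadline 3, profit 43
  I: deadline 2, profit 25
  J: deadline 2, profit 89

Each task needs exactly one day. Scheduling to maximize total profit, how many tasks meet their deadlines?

4

Take jobs in profit order; each goes to the latest open slot no later than its deadline.
Profit order: J=89 C=77 G=76 A=71 H=43 E=37 F=36 I=25 D=17 B=11
Assign: J→slot 2, C→slot 4, G→slot 3, A→slot 1, H skipped, E skipped, F skipped, I skipped, D skipped, B skipped.
Slots: [1:A] [2:J] [3:G] [4:C]
4 of 10 scheduled.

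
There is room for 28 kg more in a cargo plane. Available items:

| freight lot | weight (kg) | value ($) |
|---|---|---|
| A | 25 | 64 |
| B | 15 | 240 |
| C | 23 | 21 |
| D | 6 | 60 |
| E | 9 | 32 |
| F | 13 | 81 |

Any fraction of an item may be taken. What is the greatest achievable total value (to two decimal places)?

343.62

Sort by value per unit weight and fill in that order.
Order: B (240/15=16.00) > D (60/6=10.00) > F (81/13=6.23) > E (32/9=3.56) > A (64/25=2.56) > C (21/23=0.91)
Fill: take B (15 @ 240) → take D (6 @ 60) → take 7/13 of F → 43.62; 28/28 used.
Total value = 343.62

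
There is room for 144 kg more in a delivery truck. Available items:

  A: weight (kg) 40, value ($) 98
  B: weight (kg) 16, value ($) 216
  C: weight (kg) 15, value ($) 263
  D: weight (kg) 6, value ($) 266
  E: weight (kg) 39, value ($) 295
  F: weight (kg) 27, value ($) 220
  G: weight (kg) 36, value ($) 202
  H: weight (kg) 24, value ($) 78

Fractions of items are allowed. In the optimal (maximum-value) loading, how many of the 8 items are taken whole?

6

Sort by value per unit weight and fill in that order.
Ratios (sorted): D 44.33, C 17.53, B 13.50, F 8.15, E 7.56, G 5.61, H 3.25, A 2.45
take D (6 @ 266); take C (15 @ 263); take B (16 @ 216); take F (27 @ 220); take E (39 @ 295); take G (36 @ 202); take 5/24 of H → 16.25. Capacity used 144/144.
6 item(s) taken whole; one partial (take 5/24 of H).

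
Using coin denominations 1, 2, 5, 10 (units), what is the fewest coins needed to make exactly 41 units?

5

Use the largest denomination that fits, subtract, and repeat.
41 − 4×10→1 − 1×1→0
Total coins = 4 + 1 = 5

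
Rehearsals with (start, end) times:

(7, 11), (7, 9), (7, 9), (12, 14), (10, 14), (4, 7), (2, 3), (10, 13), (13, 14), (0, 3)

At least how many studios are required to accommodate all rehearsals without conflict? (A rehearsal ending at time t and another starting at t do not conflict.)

3

The answer is the maximum number of intervals overlapping at any instant.
Events (time:±→running): 0:+→1 2:+→2 3:-→1 3:-→0 4:+→1 7:-→0 7:+→1 7:+→2 7:+→3 … peak 3.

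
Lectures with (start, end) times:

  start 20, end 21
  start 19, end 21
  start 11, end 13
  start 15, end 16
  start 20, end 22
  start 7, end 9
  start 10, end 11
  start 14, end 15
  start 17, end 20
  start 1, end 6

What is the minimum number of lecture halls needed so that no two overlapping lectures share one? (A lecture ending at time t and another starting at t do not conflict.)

3

The answer is the maximum number of intervals overlapping at any instant.
starts: [1, 7, 10, 11, 14, 15, 17, 19, 20, 20]
ends:   [6, 9, 11, 13, 15, 16, 20, 21, 21, 22]
s1→1 e6→0 s7→1 e9→0 s10→1 e11→0 s11→1 e13→0 s14→1 e15→0 s15→1 e16→0 s17→1 s19→2 e20→1 s20→2 s20→3  — peak 3.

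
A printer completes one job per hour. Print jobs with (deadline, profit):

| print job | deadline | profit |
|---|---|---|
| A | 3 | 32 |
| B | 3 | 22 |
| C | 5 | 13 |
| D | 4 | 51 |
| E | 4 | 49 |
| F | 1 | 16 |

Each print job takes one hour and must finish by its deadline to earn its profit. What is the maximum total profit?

By profit: D(d4,51), E(d4,49), A(d3,32), B(d3,22), F(d1,16), C(d5,13)
D→slot 4; E→slot 3; A→slot 2; B→slot 1; F skipped; C→slot 5.
Profit = 22 + 32 + 49 + 51 + 13 = 167

167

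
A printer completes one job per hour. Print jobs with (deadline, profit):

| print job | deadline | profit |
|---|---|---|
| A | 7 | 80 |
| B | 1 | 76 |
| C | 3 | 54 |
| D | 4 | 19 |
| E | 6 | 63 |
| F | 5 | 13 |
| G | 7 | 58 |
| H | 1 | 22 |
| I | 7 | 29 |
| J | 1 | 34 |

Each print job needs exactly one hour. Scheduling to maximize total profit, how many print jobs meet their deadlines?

Sort by profit descending; place each in the latest free slot ≤ its deadline.
Profit order: A=80 B=76 E=63 G=58 C=54 J=34 I=29 H=22 D=19 F=13
Assign: A→slot 7, B→slot 1, E→slot 6, G→slot 5, C→slot 3, J skipped, I→slot 4, H skipped, D→slot 2, F skipped.
Slots: [1:B] [2:D] [3:C] [4:I] [5:G] [6:E] [7:A]
7 of 10 scheduled.

7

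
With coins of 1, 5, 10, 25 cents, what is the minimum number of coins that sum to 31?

31 = 1×25 + 1×5 + 1×1
Total coins = 1 + 1 + 1 = 3

3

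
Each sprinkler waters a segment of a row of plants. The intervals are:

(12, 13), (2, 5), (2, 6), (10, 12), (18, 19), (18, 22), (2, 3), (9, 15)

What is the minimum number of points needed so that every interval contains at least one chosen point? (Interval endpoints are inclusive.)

Sort by right endpoint; whenever an interval is uncovered, place a point at its right end.
Sorted: [2,3] [2,5] [2,6] [10,12] [12,13] [9,15] [18,19] [18,22]
{[2,3],[2,5],[2,6]} hit by 3; {[10,12],[12,13],[9,15]} hit by 12; {[18,19],[18,22]} hit by 19.
Points: 3, 12, 19 (3 total).

3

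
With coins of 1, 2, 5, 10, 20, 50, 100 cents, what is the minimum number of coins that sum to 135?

Greedy: take as many of the largest coin as possible, then repeat with the remainder.
135 = 1×100 + 1×20 + 1×10 + 1×5
Total coins = 1 + 1 + 1 + 1 = 4

4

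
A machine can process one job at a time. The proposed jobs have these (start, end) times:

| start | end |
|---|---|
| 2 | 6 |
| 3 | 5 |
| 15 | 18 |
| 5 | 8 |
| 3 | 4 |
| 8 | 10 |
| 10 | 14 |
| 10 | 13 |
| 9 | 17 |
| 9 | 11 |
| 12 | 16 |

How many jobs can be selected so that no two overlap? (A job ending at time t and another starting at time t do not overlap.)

5

Sorted by end: (3,4)  (3,5)  (2,6)  (5,8)  (8,10)  (9,11)  (10,13)  (10,14)  (12,16)  (9,17)  (15,18)
take (3,4); skip (2,6); take (5,8); take (8,10); skip (9,11); take (10,13); skip (10,14); take (15,18).
Selected 5 jobs.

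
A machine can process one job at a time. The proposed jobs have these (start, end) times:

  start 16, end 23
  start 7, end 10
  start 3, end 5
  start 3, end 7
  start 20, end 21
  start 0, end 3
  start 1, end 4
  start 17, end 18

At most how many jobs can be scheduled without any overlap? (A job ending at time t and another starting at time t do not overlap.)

5

Order by finish time; keep every interval that doesn't clash with the previous kept one.
Sorted by end: (0,3)  (1,4)  (3,5)  (3,7)  (7,10)  (17,18)  (20,21)  (16,23)
take (0,3); skip (1,4); take (3,5); take (7,10); take (17,18); take (20,21).
Selected 5 jobs.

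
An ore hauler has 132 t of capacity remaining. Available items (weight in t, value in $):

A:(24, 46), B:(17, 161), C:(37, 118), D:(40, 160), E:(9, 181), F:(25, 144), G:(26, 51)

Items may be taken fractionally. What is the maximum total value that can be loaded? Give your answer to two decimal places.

Greedy by value/weight ratio, highest first.
Order: E (181/9=20.11) > B (161/17=9.47) > F (144/25=5.76) > D (160/40=4.00) > C (118/37=3.19) > G (51/26=1.96) > A (46/24=1.92)
Fill: take E (9 @ 181) → take B (17 @ 161) → take F (25 @ 144) → take D (40 @ 160) → take C (37 @ 118) → take 4/26 of G → 7.85; 132/132 used.
Total value = 771.85

771.85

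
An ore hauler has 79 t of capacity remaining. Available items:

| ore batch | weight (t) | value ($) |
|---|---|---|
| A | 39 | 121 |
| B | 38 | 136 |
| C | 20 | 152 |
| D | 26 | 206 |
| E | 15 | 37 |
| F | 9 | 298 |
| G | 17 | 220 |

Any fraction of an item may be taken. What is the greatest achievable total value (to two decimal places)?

901.05

Order: F (298/9=33.11) > G (220/17=12.94) > D (206/26=7.92) > C (152/20=7.60) > B (136/38=3.58) > A (121/39=3.10) > E (37/15=2.47)
Fill: take F (9 @ 298) → take G (17 @ 220) → take D (26 @ 206) → take C (20 @ 152) → take 7/38 of B → 25.05; 79/79 used.
Total value = 901.05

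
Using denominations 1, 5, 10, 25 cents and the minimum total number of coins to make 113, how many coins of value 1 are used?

3

Use the largest denomination that fits, subtract, and repeat.
113 = 4×25 + 1×10 + 3×1
Count of 1: 3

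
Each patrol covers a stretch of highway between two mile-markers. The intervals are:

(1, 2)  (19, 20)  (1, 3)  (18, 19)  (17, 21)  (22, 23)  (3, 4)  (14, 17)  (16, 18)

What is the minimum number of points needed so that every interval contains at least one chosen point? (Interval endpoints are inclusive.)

5

Sort by right endpoint; whenever an interval is uncovered, place a point at its right end.
By right end: [1,2]  [1,3]  [3,4]  [14,17]  [16,18]  [18,19]  [19,20]  [17,21]  [22,23]
[1,2] uncovered → point at 2; [3,4] uncovered → point at 4; [14,17] uncovered → point at 17; [18,19] uncovered → point at 19; [22,23] uncovered → point at 23.
Points: 2, 4, 17, 19, 23 (5 total).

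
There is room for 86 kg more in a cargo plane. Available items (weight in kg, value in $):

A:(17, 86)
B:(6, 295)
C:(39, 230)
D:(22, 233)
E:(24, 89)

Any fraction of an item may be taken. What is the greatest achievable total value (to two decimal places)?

Sort by value per unit weight and fill in that order.
Ratios (sorted): B 49.17, D 10.59, C 5.90, A 5.06, E 3.71
take B (6 @ 295); take D (22 @ 233); take C (39 @ 230); take A (17 @ 86); take 2/24 of E → 7.42. Capacity used 86/86.
Total value = 851.42

851.42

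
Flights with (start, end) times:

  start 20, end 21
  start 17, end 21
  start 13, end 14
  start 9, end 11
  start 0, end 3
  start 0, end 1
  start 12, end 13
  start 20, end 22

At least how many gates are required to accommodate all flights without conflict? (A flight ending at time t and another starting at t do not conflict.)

Count concurrent intervals with a sweep; the peak is the room count.
Events (time:±→running): 0:+→1 0:+→2 1:-→1 3:-→0 9:+→1 11:-→0 12:+→1 13:-→0 13:+→1 14:-→0 17:+→1 20:+→2 20:+→3 … peak 3.

3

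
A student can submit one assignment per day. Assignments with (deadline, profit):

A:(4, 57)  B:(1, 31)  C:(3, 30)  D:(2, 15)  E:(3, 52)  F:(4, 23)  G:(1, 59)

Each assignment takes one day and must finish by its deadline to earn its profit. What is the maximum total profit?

198

By profit: G(d1,59), A(d4,57), E(d3,52), B(d1,31), C(d3,30), F(d4,23), D(d2,15)
G→slot 1; A→slot 4; E→slot 3; B skipped; C→slot 2; F skipped; D skipped.
Profit = 59 + 30 + 52 + 57 = 198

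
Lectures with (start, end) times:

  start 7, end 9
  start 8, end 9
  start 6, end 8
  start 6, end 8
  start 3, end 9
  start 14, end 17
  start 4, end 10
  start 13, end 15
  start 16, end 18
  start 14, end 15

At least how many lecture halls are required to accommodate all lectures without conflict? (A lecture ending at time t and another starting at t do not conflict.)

5

Events (time:±→running): 3:+→1 4:+→2 6:+→3 6:+→4 7:+→5 … peak 5.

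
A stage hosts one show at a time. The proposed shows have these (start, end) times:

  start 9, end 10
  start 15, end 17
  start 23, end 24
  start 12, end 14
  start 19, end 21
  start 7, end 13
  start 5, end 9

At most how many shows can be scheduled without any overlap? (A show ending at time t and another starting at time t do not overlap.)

6

Greedy by earliest finish: after sorting by end time, pick each interval compatible with the last pick.
By end time: (5,9), (9,10), (7,13), (12,14), (15,17), (19,21), (23,24).
Pick (5,9); next start ≥ 9 → (9,10); next start ≥ 10 → (12,14); next start ≥ 14 → (15,17); next start ≥ 17 → (19,21); next start ≥ 21 → (23,24).
Selected 6 shows.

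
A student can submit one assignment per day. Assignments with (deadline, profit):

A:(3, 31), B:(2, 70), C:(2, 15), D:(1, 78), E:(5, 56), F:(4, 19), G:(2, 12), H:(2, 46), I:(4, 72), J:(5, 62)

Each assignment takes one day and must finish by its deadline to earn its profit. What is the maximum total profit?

338

Take jobs in profit order; each goes to the latest open slot no later than its deadline.
By profit: D(d1,78), I(d4,72), B(d2,70), J(d5,62), E(d5,56), H(d2,46), A(d3,31), F(d4,19), C(d2,15), G(d2,12)
D→slot 1; I→slot 4; B→slot 2; J→slot 5; E→slot 3; H skipped; A skipped; F skipped; C skipped; G skipped.
Profit = 78 + 70 + 56 + 72 + 62 = 338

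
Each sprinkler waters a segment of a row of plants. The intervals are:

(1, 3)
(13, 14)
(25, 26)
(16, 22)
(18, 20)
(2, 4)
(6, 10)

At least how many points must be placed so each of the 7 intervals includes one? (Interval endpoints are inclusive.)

5

By right end: [1,3]  [2,4]  [6,10]  [13,14]  [18,20]  [16,22]  [25,26]
[1,3] uncovered → point at 3; [6,10] uncovered → point at 10; [13,14] uncovered → point at 14; [18,20] uncovered → point at 20; [25,26] uncovered → point at 26.
Points: 3, 10, 14, 20, 26 (5 total).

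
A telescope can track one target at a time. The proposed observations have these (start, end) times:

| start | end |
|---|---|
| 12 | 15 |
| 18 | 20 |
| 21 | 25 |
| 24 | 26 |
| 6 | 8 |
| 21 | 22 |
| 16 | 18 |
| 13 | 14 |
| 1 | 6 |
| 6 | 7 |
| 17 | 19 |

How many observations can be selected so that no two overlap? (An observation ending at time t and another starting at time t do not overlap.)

By end time: (1,6), (6,7), (6,8), (13,14), (12,15), (16,18), (17,19), (18,20), (21,22), (21,25), (24,26).
Pick (1,6); next start ≥ 6 → (6,7); next start ≥ 7 → (13,14); next start ≥ 14 → (16,18); next start ≥ 18 → (18,20); next start ≥ 20 → (21,22); next start ≥ 22 → (24,26).
Selected 7 observations.

7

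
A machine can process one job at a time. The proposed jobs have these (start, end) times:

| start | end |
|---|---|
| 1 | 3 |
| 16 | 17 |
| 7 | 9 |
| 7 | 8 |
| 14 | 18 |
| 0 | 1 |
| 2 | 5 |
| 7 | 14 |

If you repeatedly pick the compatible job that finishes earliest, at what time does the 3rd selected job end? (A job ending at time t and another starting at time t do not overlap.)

Greedy by earliest finish: after sorting by end time, pick each interval compatible with the last pick.
Sorted by end: (0,1)  (1,3)  (2,5)  (7,8)  (7,9)  (7,14)  (16,17)  (14,18)
take (0,1); take (1,3); take (7,8); take (16,17).
Selected: (0,1) (1,3) (7,8) (16,17)

8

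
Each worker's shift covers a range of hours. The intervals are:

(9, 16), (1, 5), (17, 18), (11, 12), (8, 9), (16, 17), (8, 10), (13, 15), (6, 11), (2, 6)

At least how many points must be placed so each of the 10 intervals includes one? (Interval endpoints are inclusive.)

5

Sorted: [1,5] [2,6] [8,9] [8,10] [6,11] [11,12] [13,15] [9,16] [16,17] [17,18]
{[1,5],[2,6]} hit by 5; {[8,9],[8,10],[6,11]} hit by 9; {[11,12]} hit by 12; {[13,15],[9,16]} hit by 15; {[16,17],[17,18]} hit by 17.
Points: 5, 9, 12, 15, 17 (5 total).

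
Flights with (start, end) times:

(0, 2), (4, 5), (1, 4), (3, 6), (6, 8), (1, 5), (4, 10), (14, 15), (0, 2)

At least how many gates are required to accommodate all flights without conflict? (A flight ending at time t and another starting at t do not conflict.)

Count concurrent intervals with a sweep; the peak is the room count.
starts: [0, 0, 1, 1, 3, 4, 4, 6, 14]
ends:   [2, 2, 4, 5, 5, 6, 8, 10, 15]
s0→1 s0→2 s1→3 s1→4  — peak 4.

4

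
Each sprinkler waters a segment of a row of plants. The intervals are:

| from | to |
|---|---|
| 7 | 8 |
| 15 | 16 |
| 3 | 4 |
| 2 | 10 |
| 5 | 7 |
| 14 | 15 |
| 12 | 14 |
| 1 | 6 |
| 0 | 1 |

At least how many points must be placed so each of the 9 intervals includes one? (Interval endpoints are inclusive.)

5

Process intervals by earliest right end; each time one isn't hit yet, stab at its right endpoint.
By right end: [0,1]  [3,4]  [1,6]  [5,7]  [7,8]  [2,10]  [12,14]  [14,15]  [15,16]
[0,1] uncovered → point at 1; [3,4] uncovered → point at 4; [5,7] uncovered → point at 7; [12,14] uncovered → point at 14; [15,16] uncovered → point at 16.
Points: 1, 4, 7, 14, 16 (5 total).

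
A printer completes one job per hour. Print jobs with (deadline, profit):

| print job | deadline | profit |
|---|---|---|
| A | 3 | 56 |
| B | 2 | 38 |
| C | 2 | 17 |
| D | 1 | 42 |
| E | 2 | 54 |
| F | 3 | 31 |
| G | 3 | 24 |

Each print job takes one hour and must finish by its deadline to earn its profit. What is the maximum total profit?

Take jobs in profit order; each goes to the latest open slot no later than its deadline.
Profit order: A=56 E=54 D=42 B=38 F=31 G=24 C=17
Assign: A→slot 3, E→slot 2, D→slot 1, B skipped, F skipped, G skipped, C skipped.
Slots: [1:D] [2:E] [3:A]
Profit = 42 + 54 + 56 = 152

152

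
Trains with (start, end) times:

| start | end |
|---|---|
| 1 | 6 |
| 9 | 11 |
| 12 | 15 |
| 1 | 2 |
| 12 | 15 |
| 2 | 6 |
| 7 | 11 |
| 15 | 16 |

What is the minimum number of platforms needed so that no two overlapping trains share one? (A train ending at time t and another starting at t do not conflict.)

2

starts: [1, 1, 2, 7, 9, 12, 12, 15]
ends:   [2, 6, 6, 11, 11, 15, 15, 16]
s1→1 s1→2  — peak 2.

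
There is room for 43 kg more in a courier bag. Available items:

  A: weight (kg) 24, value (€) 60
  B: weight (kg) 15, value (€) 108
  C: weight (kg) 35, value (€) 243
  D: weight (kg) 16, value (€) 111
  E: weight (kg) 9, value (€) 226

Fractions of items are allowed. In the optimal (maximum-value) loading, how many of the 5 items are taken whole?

2

Greedy by value/weight ratio, highest first.
Ratios (sorted): E 25.11, B 7.20, C 6.94, D 6.94, A 2.50
take E (9 @ 226); take B (15 @ 108); take 19/35 of C → 131.91. Capacity used 43/43.
2 item(s) taken whole; one partial (take 19/35 of C).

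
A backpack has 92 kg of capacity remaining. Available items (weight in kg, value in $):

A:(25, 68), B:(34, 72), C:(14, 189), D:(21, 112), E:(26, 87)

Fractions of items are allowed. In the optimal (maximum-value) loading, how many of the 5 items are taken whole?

4

Sort by value per unit weight and fill in that order.
Ratios (sorted): C 13.50, D 5.33, E 3.35, A 2.72, B 2.12
take C (14 @ 189); take D (21 @ 112); take E (26 @ 87); take A (25 @ 68); take 6/34 of B → 12.71. Capacity used 92/92.
4 item(s) taken whole; one partial (take 6/34 of B).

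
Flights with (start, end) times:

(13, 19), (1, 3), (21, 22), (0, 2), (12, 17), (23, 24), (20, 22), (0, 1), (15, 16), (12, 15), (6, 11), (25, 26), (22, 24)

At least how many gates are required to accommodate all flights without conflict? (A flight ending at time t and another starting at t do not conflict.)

3

Events (time:±→running): 0:+→1 0:+→2 1:-→1 1:+→2 2:-→1 3:-→0 6:+→1 11:-→0 12:+→1 12:+→2 13:+→3 … peak 3.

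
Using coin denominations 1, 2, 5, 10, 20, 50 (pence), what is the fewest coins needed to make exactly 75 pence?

75 − 1×50→25 − 1×20→5 − 1×5→0
Total coins = 1 + 1 + 1 = 3

3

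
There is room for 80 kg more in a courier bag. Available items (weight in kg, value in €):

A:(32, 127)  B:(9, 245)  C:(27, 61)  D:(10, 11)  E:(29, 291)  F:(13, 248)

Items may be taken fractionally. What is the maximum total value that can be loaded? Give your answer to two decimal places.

Sort by value per unit weight and fill in that order.
Ratios (sorted): B 27.22, F 19.08, E 10.03, A 3.97, C 2.26, D 1.10
take B (9 @ 245); take F (13 @ 248); take E (29 @ 291); take 29/32 of A → 115.09. Capacity used 80/80.
Total value = 899.09

899.09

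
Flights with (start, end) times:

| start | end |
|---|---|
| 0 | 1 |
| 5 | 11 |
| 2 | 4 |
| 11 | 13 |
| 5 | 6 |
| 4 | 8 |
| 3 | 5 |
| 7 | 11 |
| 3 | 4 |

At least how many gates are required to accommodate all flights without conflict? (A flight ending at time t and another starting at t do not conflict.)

The answer is the maximum number of intervals overlapping at any instant.
Events (time:±→running): 0:+→1 1:-→0 2:+→1 3:+→2 3:+→3 … peak 3.

3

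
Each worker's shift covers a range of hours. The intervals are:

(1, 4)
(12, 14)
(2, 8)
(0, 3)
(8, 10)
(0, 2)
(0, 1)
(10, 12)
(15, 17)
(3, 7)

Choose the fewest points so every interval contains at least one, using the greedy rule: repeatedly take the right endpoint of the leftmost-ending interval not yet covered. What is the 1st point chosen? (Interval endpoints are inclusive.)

By right end: [0,1]  [0,2]  [0,3]  [1,4]  [3,7]  [2,8]  [8,10]  [10,12]  [12,14]  [15,17]
[0,1] uncovered → point at 1; [3,7] uncovered → point at 7; [8,10] uncovered → point at 10; [12,14] uncovered → point at 14; [15,17] uncovered → point at 17.
Points: 1, 7, 10, 14, 17 (5 total).

1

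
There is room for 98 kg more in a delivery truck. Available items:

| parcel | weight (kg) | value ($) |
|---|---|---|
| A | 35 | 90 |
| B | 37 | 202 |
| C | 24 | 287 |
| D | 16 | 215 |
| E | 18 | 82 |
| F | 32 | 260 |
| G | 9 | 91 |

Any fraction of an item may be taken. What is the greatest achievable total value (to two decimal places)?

Sort by value per unit weight and fill in that order.
Ratios (sorted): D 13.44, C 11.96, G 10.11, F 8.12, B 5.46, E 4.56, A 2.57
take D (16 @ 215); take C (24 @ 287); take G (9 @ 91); take F (32 @ 260); take 17/37 of B → 92.81. Capacity used 98/98.
Total value = 945.81

945.81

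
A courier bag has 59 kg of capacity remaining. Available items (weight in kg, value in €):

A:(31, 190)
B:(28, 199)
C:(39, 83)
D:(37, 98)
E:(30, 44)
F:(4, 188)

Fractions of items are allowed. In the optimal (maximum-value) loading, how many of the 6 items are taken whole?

2

Greedy by value/weight ratio, highest first.
Order: F (188/4=47.00) > B (199/28=7.11) > A (190/31=6.13) > D (98/37=2.65) > C (83/39=2.13) > E (44/30=1.47)
Fill: take F (4 @ 188) → take B (28 @ 199) → take 27/31 of A → 165.48; 59/59 used.
2 item(s) taken whole; one partial (take 27/31 of A).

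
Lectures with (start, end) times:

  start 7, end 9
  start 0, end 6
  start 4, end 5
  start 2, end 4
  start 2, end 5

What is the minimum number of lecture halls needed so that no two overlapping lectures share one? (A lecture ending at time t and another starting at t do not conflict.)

Events (time:±→running): 0:+→1 2:+→2 2:+→3 … peak 3.

3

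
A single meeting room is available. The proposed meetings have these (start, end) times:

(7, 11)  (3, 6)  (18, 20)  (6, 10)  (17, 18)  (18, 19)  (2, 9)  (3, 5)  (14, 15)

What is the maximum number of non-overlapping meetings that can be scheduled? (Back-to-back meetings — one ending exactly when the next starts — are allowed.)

Sorted by end: (3,5)  (3,6)  (2,9)  (6,10)  (7,11)  (14,15)  (17,18)  (18,19)  (18,20)
take (3,5); take (6,10); take (14,15); take (17,18); take (18,19).
Selected 5 meetings.

5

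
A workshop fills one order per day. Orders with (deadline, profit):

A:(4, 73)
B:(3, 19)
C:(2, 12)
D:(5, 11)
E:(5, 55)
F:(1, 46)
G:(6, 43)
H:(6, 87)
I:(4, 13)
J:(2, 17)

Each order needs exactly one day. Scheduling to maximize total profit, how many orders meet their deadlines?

Profit order: H=87 A=73 E=55 F=46 G=43 B=19 J=17 I=13 C=12 D=11
Assign: H→slot 6, A→slot 4, E→slot 5, F→slot 1, G→slot 3, B→slot 2, J skipped, I skipped, C skipped, D skipped.
Slots: [1:F] [2:B] [3:G] [4:A] [5:E] [6:H]
6 of 10 scheduled.

6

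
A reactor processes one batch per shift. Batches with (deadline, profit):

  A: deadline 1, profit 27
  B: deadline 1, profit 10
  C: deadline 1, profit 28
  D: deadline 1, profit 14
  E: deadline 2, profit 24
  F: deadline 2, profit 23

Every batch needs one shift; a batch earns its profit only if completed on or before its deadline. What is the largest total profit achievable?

By profit: C(d1,28), A(d1,27), E(d2,24), F(d2,23), D(d1,14), B(d1,10)
C→slot 1; A skipped; E→slot 2; F skipped; D skipped; B skipped.
Profit = 28 + 24 = 52

52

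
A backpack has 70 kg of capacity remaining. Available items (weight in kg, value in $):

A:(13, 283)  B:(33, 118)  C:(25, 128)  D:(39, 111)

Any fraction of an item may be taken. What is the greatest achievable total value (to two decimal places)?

525.42

Greedy by value/weight ratio, highest first.
Ratios (sorted): A 21.77, C 5.12, B 3.58, D 2.85
take A (13 @ 283); take C (25 @ 128); take 32/33 of B → 114.42. Capacity used 70/70.
Total value = 525.42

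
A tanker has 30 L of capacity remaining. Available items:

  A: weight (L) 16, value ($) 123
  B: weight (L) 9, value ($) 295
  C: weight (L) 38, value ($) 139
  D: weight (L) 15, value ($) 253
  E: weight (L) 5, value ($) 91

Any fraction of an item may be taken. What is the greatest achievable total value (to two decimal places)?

Greedy by value/weight ratio, highest first.
Ratios (sorted): B 32.78, E 18.20, D 16.87, A 7.69, C 3.66
take B (9 @ 295); take E (5 @ 91); take D (15 @ 253); take 1/16 of A → 7.69. Capacity used 30/30.
Total value = 646.69

646.69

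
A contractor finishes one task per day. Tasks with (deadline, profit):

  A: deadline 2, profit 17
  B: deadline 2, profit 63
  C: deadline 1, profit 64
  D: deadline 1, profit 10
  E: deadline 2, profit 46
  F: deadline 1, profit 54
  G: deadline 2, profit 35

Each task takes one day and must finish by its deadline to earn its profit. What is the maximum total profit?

By profit: C(d1,64), B(d2,63), F(d1,54), E(d2,46), G(d2,35), A(d2,17), D(d1,10)
C→slot 1; B→slot 2; F skipped; E skipped; G skipped; A skipped; D skipped.
Profit = 64 + 63 = 127

127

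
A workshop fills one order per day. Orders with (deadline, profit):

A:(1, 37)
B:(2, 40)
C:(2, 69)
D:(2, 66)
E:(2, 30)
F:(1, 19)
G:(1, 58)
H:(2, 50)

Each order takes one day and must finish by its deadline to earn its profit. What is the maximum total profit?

135

Sort by profit descending; place each in the latest free slot ≤ its deadline.
Profit order: C=69 D=66 G=58 H=50 B=40 A=37 E=30 F=19
Assign: C→slot 2, D→slot 1, G skipped, H skipped, B skipped, A skipped, E skipped, F skipped.
Slots: [1:D] [2:C]
Profit = 66 + 69 = 135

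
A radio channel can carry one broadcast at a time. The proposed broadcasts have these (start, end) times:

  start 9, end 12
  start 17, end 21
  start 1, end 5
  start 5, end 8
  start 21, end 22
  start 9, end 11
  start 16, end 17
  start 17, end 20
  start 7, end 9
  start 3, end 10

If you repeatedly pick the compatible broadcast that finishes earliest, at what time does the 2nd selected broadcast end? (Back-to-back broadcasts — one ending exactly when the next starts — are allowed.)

Sort by end time and greedily take each interval whose start is ≥ the last chosen end.
Sorted by end: (1,5)  (5,8)  (7,9)  (3,10)  (9,11)  (9,12)  (16,17)  (17,20)  (17,21)  (21,22)
take (1,5); take (5,8); skip (3,10); take (9,11); take (16,17); take (17,20); skip (17,21); take (21,22).
Selected: (1,5) (5,8) (9,11) (16,17) (17,20) (21,22)

8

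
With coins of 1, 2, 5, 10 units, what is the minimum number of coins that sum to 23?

Greedy: take as many of the largest coin as possible, then repeat with the remainder.
23 = 2×10 + 1×2 + 1×1
Total coins = 2 + 1 + 1 = 4

4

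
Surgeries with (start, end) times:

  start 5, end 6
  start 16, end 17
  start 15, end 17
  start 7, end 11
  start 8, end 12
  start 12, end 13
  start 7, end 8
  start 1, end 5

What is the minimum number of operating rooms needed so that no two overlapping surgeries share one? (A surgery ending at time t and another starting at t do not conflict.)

2

The answer is the maximum number of intervals overlapping at any instant.
starts: [1, 5, 7, 7, 8, 12, 15, 16]
ends:   [5, 6, 8, 11, 12, 13, 17, 17]
s1→1 e5→0 s5→1 e6→0 s7→1 s7→2  — peak 2.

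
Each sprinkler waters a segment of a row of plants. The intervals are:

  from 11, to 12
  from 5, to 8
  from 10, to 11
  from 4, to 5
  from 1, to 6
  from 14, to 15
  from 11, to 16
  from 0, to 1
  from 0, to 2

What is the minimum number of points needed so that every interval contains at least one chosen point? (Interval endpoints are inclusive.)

4

Sort by right endpoint; whenever an interval is uncovered, place a point at its right end.
Sorted: [0,1] [0,2] [4,5] [1,6] [5,8] [10,11] [11,12] [14,15] [11,16]
{[0,1],[0,2]} hit by 1; {[4,5],[1,6],[5,8]} hit by 5; {[10,11],[11,12]} hit by 11; {[14,15],[11,16]} hit by 15.
Points: 1, 5, 11, 15 (4 total).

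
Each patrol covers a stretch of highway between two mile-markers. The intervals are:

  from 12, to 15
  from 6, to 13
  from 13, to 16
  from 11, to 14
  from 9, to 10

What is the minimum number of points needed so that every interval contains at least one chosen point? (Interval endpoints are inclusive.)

2

Sort by right endpoint; whenever an interval is uncovered, place a point at its right end.
By right end: [9,10]  [6,13]  [11,14]  [12,15]  [13,16]
[9,10] uncovered → point at 10; [11,14] uncovered → point at 14.
Points: 10, 14 (2 total).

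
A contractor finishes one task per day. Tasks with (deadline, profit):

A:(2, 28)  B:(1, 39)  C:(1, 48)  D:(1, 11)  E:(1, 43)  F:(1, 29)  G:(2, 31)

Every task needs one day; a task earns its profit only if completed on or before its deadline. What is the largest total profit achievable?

Take jobs in profit order; each goes to the latest open slot no later than its deadline.
By profit: C(d1,48), E(d1,43), B(d1,39), G(d2,31), F(d1,29), A(d2,28), D(d1,11)
C→slot 1; E skipped; B skipped; G→slot 2; F skipped; A skipped; D skipped.
Profit = 48 + 31 = 79

79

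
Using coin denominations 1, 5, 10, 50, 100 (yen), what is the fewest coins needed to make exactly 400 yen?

4

Use the largest denomination that fits, subtract, and repeat.
400 = 4×100
Total coins = 4 = 4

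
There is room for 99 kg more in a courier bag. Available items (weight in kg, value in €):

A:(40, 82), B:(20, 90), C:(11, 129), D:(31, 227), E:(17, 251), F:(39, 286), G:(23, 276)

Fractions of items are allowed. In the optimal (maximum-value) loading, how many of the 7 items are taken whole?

Ratios (sorted): E 14.76, G 12.00, C 11.73, F 7.33, D 7.32, B 4.50, A 2.05
take E (17 @ 251); take G (23 @ 276); take C (11 @ 129); take F (39 @ 286); take 9/31 of D → 65.90. Capacity used 99/99.
4 item(s) taken whole; one partial (take 9/31 of D).

4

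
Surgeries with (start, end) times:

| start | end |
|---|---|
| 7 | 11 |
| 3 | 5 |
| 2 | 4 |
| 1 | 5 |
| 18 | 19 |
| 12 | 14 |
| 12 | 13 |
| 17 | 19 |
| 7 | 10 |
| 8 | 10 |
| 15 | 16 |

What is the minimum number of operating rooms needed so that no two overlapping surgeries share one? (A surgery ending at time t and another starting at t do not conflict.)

3

The answer is the maximum number of intervals overlapping at any instant.
Events (time:±→running): 1:+→1 2:+→2 3:+→3 … peak 3.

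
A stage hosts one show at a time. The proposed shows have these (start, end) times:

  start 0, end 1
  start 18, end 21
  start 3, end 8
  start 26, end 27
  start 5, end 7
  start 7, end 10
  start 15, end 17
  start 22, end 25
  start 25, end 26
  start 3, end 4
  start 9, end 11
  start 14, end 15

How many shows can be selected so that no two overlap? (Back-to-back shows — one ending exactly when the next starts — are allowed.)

Greedy by earliest finish: after sorting by end time, pick each interval compatible with the last pick.
By end time: (0,1), (3,4), (5,7), (3,8), (7,10), (9,11), (14,15), (15,17), (18,21), (22,25), (25,26), (26,27).
Pick (0,1); next start ≥ 1 → (3,4); next start ≥ 4 → (5,7); next start ≥ 7 → (7,10); next start ≥ 10 → (14,15); next start ≥ 15 → (15,17); next start ≥ 17 → (18,21); next start ≥ 21 → (22,25); next start ≥ 25 → (25,26); next start ≥ 26 → (26,27).
Selected 10 shows.

10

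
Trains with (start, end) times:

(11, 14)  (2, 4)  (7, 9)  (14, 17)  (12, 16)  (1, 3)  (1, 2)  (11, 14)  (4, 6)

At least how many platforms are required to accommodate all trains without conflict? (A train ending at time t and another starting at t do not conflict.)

3

The answer is the maximum number of intervals overlapping at any instant.
starts: [1, 1, 2, 4, 7, 11, 11, 12, 14]
ends:   [2, 3, 4, 6, 9, 14, 14, 16, 17]
s1→1 s1→2 e2→1 s2→2 e3→1 e4→0 s4→1 e6→0 s7→1 e9→0 s11→1 s11→2 s12→3  — peak 3.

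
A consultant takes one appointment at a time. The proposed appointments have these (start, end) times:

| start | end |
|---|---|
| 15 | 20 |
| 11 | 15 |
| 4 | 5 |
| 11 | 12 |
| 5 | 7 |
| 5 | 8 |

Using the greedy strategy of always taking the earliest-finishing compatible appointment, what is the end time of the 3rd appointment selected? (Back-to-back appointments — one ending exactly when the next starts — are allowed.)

12

Sorted by end: (4,5)  (5,7)  (5,8)  (11,12)  (11,15)  (15,20)
take (4,5); take (5,7); take (11,12); take (15,20).
Selected: (4,5) (5,7) (11,12) (15,20)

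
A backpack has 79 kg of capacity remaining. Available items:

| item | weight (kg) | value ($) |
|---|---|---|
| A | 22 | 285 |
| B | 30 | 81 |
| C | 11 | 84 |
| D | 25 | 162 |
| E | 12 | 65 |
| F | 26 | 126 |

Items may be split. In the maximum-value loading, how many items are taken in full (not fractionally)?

4

Greedy by value/weight ratio, highest first.
Order: A (285/22=12.95) > C (84/11=7.64) > D (162/25=6.48) > E (65/12=5.42) > F (126/26=4.85) > B (81/30=2.70)
Fill: take A (22 @ 285) → take C (11 @ 84) → take D (25 @ 162) → take E (12 @ 65) → take 9/26 of F → 43.62; 79/79 used.
4 item(s) taken whole; one partial (take 9/26 of F).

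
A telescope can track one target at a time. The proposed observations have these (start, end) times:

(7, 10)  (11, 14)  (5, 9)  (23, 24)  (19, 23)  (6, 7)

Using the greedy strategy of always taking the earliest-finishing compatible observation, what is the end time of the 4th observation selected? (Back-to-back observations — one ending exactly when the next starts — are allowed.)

23

Sorted by end: (6,7)  (5,9)  (7,10)  (11,14)  (19,23)  (23,24)
take (6,7); take (7,10); take (11,14); take (19,23); take (23,24).
Selected: (6,7) (7,10) (11,14) (19,23) (23,24)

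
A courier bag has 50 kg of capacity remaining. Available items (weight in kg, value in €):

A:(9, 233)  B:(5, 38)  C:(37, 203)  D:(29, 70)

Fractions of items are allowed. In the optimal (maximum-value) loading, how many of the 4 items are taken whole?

2

Order: A (233/9=25.89) > B (38/5=7.60) > C (203/37=5.49) > D (70/29=2.41)
Fill: take A (9 @ 233) → take B (5 @ 38) → take 36/37 of C → 197.51; 50/50 used.
2 item(s) taken whole; one partial (take 36/37 of C).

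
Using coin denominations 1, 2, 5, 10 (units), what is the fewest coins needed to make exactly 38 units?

Greedy: take as many of the largest coin as possible, then repeat with the remainder.
38 − 3×10→8 − 1×5→3 − 1×2→1 − 1×1→0
Total coins = 3 + 1 + 1 + 1 = 6

6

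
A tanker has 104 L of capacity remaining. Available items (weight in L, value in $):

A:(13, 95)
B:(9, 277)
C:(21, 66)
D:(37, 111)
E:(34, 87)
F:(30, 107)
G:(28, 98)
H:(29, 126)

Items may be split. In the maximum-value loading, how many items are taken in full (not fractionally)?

Greedy by value/weight ratio, highest first.
Order: B (277/9=30.78) > A (95/13=7.31) > H (126/29=4.34) > F (107/30=3.57) > G (98/28=3.50) > C (66/21=3.14) > D (111/37=3.00) > E (87/34=2.56)
Fill: take B (9 @ 277) → take A (13 @ 95) → take H (29 @ 126) → take F (30 @ 107) → take 23/28 of G → 80.50; 104/104 used.
4 item(s) taken whole; one partial (take 23/28 of G).

4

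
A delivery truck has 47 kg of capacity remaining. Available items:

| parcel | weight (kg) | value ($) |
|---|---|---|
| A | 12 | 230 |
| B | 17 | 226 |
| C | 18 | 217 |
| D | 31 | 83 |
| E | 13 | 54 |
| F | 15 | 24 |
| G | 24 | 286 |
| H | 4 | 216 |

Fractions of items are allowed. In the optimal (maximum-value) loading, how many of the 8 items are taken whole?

Greedy by value/weight ratio, highest first.
Order: H (216/4=54.00) > A (230/12=19.17) > B (226/17=13.29) > C (217/18=12.06) > G (286/24=11.92) > E (54/13=4.15) > D (83/31=2.68) > F (24/15=1.60)
Fill: take H (4 @ 216) → take A (12 @ 230) → take B (17 @ 226) → take 14/18 of C → 168.78; 47/47 used.
3 item(s) taken whole; one partial (take 14/18 of C).

3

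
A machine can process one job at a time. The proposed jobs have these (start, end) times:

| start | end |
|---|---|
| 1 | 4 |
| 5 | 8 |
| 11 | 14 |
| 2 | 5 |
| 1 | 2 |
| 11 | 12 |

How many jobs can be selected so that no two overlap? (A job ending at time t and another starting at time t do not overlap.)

Sorted by end: (1,2)  (1,4)  (2,5)  (5,8)  (11,12)  (11,14)
take (1,2); take (2,5); take (5,8); take (11,12); skip (11,14).
Selected 4 jobs.

4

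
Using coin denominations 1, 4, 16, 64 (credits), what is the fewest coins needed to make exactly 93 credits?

Use the largest denomination that fits, subtract, and repeat.
93 = 1×64 + 1×16 + 3×4 + 1×1
Total coins = 1 + 1 + 3 + 1 = 6

6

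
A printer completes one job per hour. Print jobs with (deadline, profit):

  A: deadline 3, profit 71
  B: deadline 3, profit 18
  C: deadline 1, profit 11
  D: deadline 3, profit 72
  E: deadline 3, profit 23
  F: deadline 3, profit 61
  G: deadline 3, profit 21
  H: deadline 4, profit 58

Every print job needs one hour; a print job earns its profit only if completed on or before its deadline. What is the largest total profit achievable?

262

By profit: D(d3,72), A(d3,71), F(d3,61), H(d4,58), E(d3,23), G(d3,21), B(d3,18), C(d1,11)
D→slot 3; A→slot 2; F→slot 1; H→slot 4; E skipped; G skipped; B skipped; C skipped.
Profit = 61 + 71 + 72 + 58 = 262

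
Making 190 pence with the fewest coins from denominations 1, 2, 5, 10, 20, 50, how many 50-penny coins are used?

190 = 3×50 + 2×20
Count of 50: 3

3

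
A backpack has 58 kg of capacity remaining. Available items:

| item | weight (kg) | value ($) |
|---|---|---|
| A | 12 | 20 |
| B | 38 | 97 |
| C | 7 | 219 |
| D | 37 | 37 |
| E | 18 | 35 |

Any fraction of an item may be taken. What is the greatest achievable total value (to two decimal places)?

Ratios (sorted): C 31.29, B 2.55, E 1.94, A 1.67, D 1.00
take C (7 @ 219); take B (38 @ 97); take 13/18 of E → 25.28. Capacity used 58/58.
Total value = 341.28

341.28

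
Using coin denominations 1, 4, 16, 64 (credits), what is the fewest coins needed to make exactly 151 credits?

7

151 = 2×64 + 1×16 + 1×4 + 3×1
Total coins = 2 + 1 + 1 + 3 = 7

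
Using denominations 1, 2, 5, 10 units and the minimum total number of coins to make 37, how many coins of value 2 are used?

1

37 − 3×10→7 − 1×5→2 − 1×2→0
Count of 2: 1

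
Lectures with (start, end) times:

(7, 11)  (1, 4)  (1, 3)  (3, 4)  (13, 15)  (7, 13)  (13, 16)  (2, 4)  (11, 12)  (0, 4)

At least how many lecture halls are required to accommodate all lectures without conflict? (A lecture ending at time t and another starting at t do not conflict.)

starts: [0, 1, 1, 2, 3, 7, 7, 11, 13, 13]
ends:   [3, 4, 4, 4, 4, 11, 12, 13, 15, 16]
s0→1 s1→2 s1→3 s2→4  — peak 4.

4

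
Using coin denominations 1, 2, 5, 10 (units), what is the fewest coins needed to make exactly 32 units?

Use the largest denomination that fits, subtract, and repeat.
32 − 3×10→2 − 1×2→0
Total coins = 3 + 1 = 4

4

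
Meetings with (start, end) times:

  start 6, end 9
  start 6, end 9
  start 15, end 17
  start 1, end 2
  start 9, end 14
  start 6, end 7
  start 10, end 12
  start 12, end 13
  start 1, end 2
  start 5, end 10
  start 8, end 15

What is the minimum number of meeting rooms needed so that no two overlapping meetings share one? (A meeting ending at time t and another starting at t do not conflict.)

Events (time:±→running): 1:+→1 1:+→2 2:-→1 2:-→0 5:+→1 6:+→2 6:+→3 6:+→4 … peak 4.

4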